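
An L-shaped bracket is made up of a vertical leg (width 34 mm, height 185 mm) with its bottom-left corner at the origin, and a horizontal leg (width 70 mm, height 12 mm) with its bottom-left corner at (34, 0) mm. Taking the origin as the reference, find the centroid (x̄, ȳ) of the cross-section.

vertical leg: A = 34 × 185 = 6290.00, centroid at (17.00, 92.50).
horizontal leg: A = 70 × 12 = 840.00, centroid at (69.00, 6.00).
ΣA = 7130.00 mm²
ΣAx̄ = (6290.00)(17.00) + (840.00)(69.00) = 164890.00 mm³
ΣAȳ = (6290.00)(92.50) + (840.00)(6.00) = 586865.00 mm³
x̄ = 164890.00 / 7130.00 = 23.13 mm
ȳ = 586865.00 / 7130.00 = 82.31 mm

x̄ = 23.13 mm, ȳ = 82.31 mm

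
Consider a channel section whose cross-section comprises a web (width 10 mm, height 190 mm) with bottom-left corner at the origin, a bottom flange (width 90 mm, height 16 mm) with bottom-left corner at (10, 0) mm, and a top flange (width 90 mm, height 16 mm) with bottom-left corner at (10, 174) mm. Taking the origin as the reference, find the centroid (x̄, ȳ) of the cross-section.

web: A = 10 × 190 = 1900.00, centroid at (5.00, 95.00).
bottom flange: A = 90 × 16 = 1440.00, centroid at (55.00, 8.00).
top flange: A = 90 × 16 = 1440.00, centroid at (55.00, 182.00).
ΣA = 4780.00 mm², ΣAx̄ = 167900.00 mm³, ΣAȳ = 454100.00 mm³.
x̄ = 167900.00/4780.00 = 35.13 mm; ȳ = 454100.00/4780.00 = 95.00 mm.

x̄ = 35.13 mm, ȳ = 95.00 mm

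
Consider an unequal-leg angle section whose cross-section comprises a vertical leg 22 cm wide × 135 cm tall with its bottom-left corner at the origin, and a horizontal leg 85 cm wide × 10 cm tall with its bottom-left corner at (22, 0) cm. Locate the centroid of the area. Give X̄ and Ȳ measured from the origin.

vertical leg: A = 22 × 135 = 2970.00, centroid at (11.00, 67.50).
horizontal leg: A = 85 × 10 = 850.00, centroid at (64.50, 5.00).
ΣA = 3820.00 cm²
ΣAX̄ = (2970.00)(11.00) + (850.00)(64.50) = 87495.00 cm³
ΣAȲ = (2970.00)(67.50) + (850.00)(5.00) = 204725.00 cm³
X̄ = 87495.00 / 3820.00 = 22.90 cm
Ȳ = 204725.00 / 3820.00 = 53.59 cm

X̄ = 22.90 cm, Ȳ = 53.59 cm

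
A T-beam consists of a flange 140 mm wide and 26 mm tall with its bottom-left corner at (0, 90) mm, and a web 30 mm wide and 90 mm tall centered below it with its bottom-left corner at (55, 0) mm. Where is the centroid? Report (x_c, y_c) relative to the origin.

x_c = 70.00 mm, y_c = 78.30 mm

Part | A | x̄ᵢ | ȳᵢ | A·x̄ᵢ | A·ȳᵢ
web | 2700.00 | 70.00 | 45.00 | 189000.00 | 121500.00
flange | 3640.00 | 70.00 | 103.00 | 254800.00 | 374920.00
Σ | 6340.00 |  |  | 443800.00 | 496420.00
x_c = 443800.00 / 6340.00 = 70.00 mm
y_c = 496420.00 / 6340.00 = 78.30 mm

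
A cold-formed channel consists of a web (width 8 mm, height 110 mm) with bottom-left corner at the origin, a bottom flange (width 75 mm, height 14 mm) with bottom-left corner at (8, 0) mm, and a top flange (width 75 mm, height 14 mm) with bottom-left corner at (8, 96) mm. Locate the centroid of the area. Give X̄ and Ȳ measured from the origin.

X̄ = 33.24 mm, Ȳ = 55.00 mm

web: A = 8 × 110 = 880.00, centroid at (4.00, 55.00).
bottom flange: A = 75 × 14 = 1050.00, centroid at (45.50, 7.00).
top flange: A = 75 × 14 = 1050.00, centroid at (45.50, 103.00).
ΣA = 2980.00 mm², ΣAX̄ = 99070.00 mm³, ΣAȲ = 163900.00 mm³.
X̄ = 99070.00/2980.00 = 33.24 mm; Ȳ = 163900.00/2980.00 = 55.00 mm.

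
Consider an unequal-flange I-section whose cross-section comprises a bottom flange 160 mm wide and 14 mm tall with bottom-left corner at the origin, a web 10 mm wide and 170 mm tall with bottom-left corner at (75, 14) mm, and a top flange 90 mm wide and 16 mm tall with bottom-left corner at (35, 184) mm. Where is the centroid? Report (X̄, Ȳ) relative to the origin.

X̄ = 80.00 mm, Ȳ = 85.59 mm

bottom flange: A = 160 × 14 = 2240.00, centroid at (80.00, 7.00).
web: A = 10 × 170 = 1700.00, centroid at (80.00, 99.00).
top flange: A = 90 × 16 = 1440.00, centroid at (80.00, 192.00).
ΣA = 5380.00 mm², ΣAX̄ = 430400.00 mm³, ΣAȲ = 460460.00 mm³.
X̄ = 430400.00/5380.00 = 80.00 mm; Ȳ = 460460.00/5380.00 = 85.59 mm.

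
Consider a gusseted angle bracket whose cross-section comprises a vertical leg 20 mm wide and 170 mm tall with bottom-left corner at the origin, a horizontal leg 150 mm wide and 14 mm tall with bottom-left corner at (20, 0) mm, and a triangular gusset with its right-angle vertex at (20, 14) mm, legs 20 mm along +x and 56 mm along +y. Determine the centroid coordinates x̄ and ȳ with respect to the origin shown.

vertical leg: A = 20 × 170 = 3400.00, centroid at (10.00, 85.00).
horizontal leg: A = 150 × 14 = 2100.00, centroid at (95.00, 7.00).
gusset: A = ½·20·56 = 560.00, centroid at (26.67, 32.67).
ΣA = 6060.00 mm², ΣAx̄ = 248433.33 mm³, ΣAȳ = 321993.33 mm³.
x̄ = 248433.33/6060.00 = 41.00 mm; ȳ = 321993.33/6060.00 = 53.13 mm.

x̄ = 41.00 mm, ȳ = 53.13 mm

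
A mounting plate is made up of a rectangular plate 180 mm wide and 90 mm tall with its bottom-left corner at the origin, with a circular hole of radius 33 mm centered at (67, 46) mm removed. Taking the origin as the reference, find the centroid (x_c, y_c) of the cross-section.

x_c = 96.16 mm, y_c = 44.73 mm

Part | A | x̄ᵢ | ȳᵢ | A·x̄ᵢ | A·ȳᵢ
plate | 16200.00 | 90.00 | 45.00 | 1458000.00 | 729000.00
hole | -3421.19 | 67.00 | 46.00 | -229220.02 | -157374.94
Σ | 12778.81 |  |  | 1228779.98 | 571625.06
x_c = 1228779.98 / 12778.81 = 96.16 mm
y_c = 571625.06 / 12778.81 = 44.73 mm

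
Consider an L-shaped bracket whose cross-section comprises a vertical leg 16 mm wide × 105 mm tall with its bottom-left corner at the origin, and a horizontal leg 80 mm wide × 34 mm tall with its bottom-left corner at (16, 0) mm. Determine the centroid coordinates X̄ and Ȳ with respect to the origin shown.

X̄ = 37.67 mm, Ȳ = 30.55 mm

Part | A | x̄ᵢ | ȳᵢ | A·x̄ᵢ | A·ȳᵢ
vertical leg | 1680.00 | 8.00 | 52.50 | 13440.00 | 88200.00
horizontal leg | 2720.00 | 56.00 | 17.00 | 152320.00 | 46240.00
Σ | 4400.00 |  |  | 165760.00 | 134440.00
X̄ = 165760.00 / 4400.00 = 37.67 mm
Ȳ = 134440.00 / 4400.00 = 30.55 mm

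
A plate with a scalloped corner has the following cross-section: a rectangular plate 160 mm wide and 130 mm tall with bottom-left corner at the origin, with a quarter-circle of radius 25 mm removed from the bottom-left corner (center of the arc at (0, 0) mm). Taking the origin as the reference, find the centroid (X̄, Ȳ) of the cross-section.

Part | A | x̄ᵢ | ȳᵢ | A·x̄ᵢ | A·ȳᵢ
plate | 20800.00 | 80.00 | 65.00 | 1664000.00 | 1352000.00
removed quarter-circle | -490.87 | 10.61 | 10.61 | -5208.33 | -5208.33
Σ | 20309.13 |  |  | 1658791.67 | 1346791.67
X̄ = 1658791.67 / 20309.13 = 81.68 mm
Ȳ = 1346791.67 / 20309.13 = 66.31 mm

X̄ = 81.68 mm, Ȳ = 66.31 mm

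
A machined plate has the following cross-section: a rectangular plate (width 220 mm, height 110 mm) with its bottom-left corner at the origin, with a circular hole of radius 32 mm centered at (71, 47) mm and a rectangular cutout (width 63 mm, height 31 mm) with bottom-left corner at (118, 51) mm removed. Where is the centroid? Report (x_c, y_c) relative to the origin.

x_c = 112.54 mm, y_c = 55.17 mm

Part | A | x̄ᵢ | ȳᵢ | A·x̄ᵢ | A·ȳᵢ
plate | 24200.00 | 110.00 | 55.00 | 2662000.00 | 1331000.00
hole 1 | -3216.99 | 71.00 | 47.00 | -228406.35 | -151198.57
hole 2 | -1953.00 | 149.50 | 66.50 | -291973.50 | -129874.50
Σ | 19030.01 |  |  | 2141620.15 | 1049926.93
x_c = 2141620.15 / 19030.01 = 112.54 mm
y_c = 1049926.93 / 19030.01 = 55.17 mm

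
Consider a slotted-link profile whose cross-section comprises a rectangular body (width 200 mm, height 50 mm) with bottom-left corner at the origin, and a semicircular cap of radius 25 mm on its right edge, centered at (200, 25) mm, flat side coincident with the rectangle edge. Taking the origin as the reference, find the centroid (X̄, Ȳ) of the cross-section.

rectangular body: A = 200 × 50 = 10000.00, centroid at (100.00, 25.00).
semicircular end: A = ½π·25² = 981.75, centroid at (210.61, 25.00).
ΣA = 10981.75 mm²
ΣAX̄ = (10000.00)(100.00) + (981.75)(210.61) = 1206766.21 mm³
ΣAȲ = (10000.00)(25.00) + (981.75)(25.00) = 274543.69 mm³
X̄ = 1206766.21 / 10981.75 = 109.89 mm
Ȳ = 274543.69 / 10981.75 = 25.00 mm

X̄ = 109.89 mm, Ȳ = 25.00 mm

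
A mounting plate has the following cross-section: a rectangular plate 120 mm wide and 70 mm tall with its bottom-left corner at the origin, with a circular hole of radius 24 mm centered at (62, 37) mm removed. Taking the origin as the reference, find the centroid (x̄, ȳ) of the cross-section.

x̄ = 59.45 mm, ȳ = 34.45 mm

plate: A = 120 × 70 = 8400.00, centroid at (60.00, 35.00).
hole: A = −π·24² = -1809.56, centroid at (62.00, 37.00).
ΣA = 6590.44 mm²
ΣAx̄ = (8400.00)(60.00) + (-1809.56)(62.00) = 391807.44 mm³
ΣAȳ = (8400.00)(35.00) + (-1809.56)(37.00) = 227046.38 mm³
x̄ = 391807.44 / 6590.44 = 59.45 mm
ȳ = 227046.38 / 6590.44 = 34.45 mm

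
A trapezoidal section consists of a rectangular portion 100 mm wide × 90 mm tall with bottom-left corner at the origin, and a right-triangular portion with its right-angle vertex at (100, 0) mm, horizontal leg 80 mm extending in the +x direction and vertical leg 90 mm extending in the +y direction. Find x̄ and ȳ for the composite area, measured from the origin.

x̄ = 71.90 mm, ȳ = 40.71 mm

Part | A | x̄ᵢ | ȳᵢ | A·x̄ᵢ | A·ȳᵢ
rectangular portion | 9000.00 | 50.00 | 45.00 | 450000.00 | 405000.00
triangular portion | 3600.00 | 126.67 | 30.00 | 456000.00 | 108000.00
Σ | 12600.00 |  |  | 906000.00 | 513000.00
x̄ = 906000.00 / 12600.00 = 71.90 mm
ȳ = 513000.00 / 12600.00 = 40.71 mm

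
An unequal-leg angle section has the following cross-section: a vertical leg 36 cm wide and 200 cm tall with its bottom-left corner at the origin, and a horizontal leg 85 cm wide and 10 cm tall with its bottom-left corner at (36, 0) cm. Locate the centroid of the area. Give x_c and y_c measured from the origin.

vertical leg: A = 36 × 200 = 7200.00, centroid at (18.00, 100.00).
horizontal leg: A = 85 × 10 = 850.00, centroid at (78.50, 5.00).
ΣA = 8050.00 cm²
ΣAx_c = (7200.00)(18.00) + (850.00)(78.50) = 196325.00 cm³
ΣAy_c = (7200.00)(100.00) + (850.00)(5.00) = 724250.00 cm³
x_c = 196325.00 / 8050.00 = 24.39 cm
y_c = 724250.00 / 8050.00 = 89.97 cm

x_c = 24.39 cm, y_c = 89.97 cm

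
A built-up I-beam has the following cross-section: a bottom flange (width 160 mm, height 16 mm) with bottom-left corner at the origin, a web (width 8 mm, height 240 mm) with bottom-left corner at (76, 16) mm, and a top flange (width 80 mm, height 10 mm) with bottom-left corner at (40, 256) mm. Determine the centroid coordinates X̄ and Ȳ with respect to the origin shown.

Part | A | x̄ᵢ | ȳᵢ | A·x̄ᵢ | A·ȳᵢ
bottom flange | 2560.00 | 80.00 | 8.00 | 204800.00 | 20480.00
web | 1920.00 | 80.00 | 136.00 | 153600.00 | 261120.00
top flange | 800.00 | 80.00 | 261.00 | 64000.00 | 208800.00
Σ | 5280.00 |  |  | 422400.00 | 490400.00
X̄ = 422400.00 / 5280.00 = 80.00 mm
Ȳ = 490400.00 / 5280.00 = 92.88 mm

X̄ = 80.00 mm, Ȳ = 92.88 mm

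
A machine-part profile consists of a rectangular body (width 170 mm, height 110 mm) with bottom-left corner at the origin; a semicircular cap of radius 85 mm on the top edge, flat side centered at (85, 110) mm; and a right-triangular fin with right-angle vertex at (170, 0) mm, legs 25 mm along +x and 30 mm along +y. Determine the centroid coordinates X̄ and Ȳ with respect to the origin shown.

Part | A | x̄ᵢ | ȳᵢ | A·x̄ᵢ | A·ȳᵢ
rectangular body | 18700.00 | 85.00 | 55.00 | 1589500.00 | 1028500.00
semicircular top | 11349.00 | 85.00 | 146.08 | 964665.29 | 1657807.05
triangular fin | 375.00 | 178.33 | 10.00 | 66875.00 | 3750.00
Σ | 30424.00 |  |  | 2621040.29 | 2690057.05
X̄ = 2621040.29 / 30424.00 = 86.15 mm
Ȳ = 2690057.05 / 30424.00 = 88.42 mm

X̄ = 86.15 mm, Ȳ = 88.42 mm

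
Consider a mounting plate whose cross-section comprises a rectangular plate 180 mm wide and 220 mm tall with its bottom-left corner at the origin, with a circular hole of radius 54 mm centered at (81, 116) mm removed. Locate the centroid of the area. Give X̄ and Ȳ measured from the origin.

Part | A | x̄ᵢ | ȳᵢ | A·x̄ᵢ | A·ȳᵢ
plate | 39600.00 | 90.00 | 110.00 | 3564000.00 | 4356000.00
hole | -9160.88 | 81.00 | 116.00 | -742031.62 | -1062662.56
Σ | 30439.12 |  |  | 2821968.38 | 3293337.44
X̄ = 2821968.38 / 30439.12 = 92.71 mm
Ȳ = 3293337.44 / 30439.12 = 108.19 mm

X̄ = 92.71 mm, Ȳ = 108.19 mm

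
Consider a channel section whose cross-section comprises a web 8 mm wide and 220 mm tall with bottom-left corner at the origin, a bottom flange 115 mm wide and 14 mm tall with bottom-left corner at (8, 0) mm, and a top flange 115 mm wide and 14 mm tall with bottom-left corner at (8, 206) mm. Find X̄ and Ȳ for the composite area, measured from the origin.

X̄ = 43.77 mm, Ȳ = 110.00 mm

web: A = 8 × 220 = 1760.00, centroid at (4.00, 110.00).
bottom flange: A = 115 × 14 = 1610.00, centroid at (65.50, 7.00).
top flange: A = 115 × 14 = 1610.00, centroid at (65.50, 213.00).
ΣA = 4980.00 mm²
ΣAX̄ = (1760.00)(4.00) + (1610.00)(65.50) + (1610.00)(65.50) = 217950.00 mm³
ΣAȲ = (1760.00)(110.00) + (1610.00)(7.00) + (1610.00)(213.00) = 547800.00 mm³
X̄ = 217950.00 / 4980.00 = 43.77 mm
Ȳ = 547800.00 / 4980.00 = 110.00 mm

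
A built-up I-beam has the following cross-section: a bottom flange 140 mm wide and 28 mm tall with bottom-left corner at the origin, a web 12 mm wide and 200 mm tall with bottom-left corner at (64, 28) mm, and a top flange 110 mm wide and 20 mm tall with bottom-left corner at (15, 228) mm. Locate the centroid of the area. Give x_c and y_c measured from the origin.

x_c = 70.00 mm, y_c = 103.95 mm

Part | A | x̄ᵢ | ȳᵢ | A·x̄ᵢ | A·ȳᵢ
bottom flange | 3920.00 | 70.00 | 14.00 | 274400.00 | 54880.00
web | 2400.00 | 70.00 | 128.00 | 168000.00 | 307200.00
top flange | 2200.00 | 70.00 | 238.00 | 154000.00 | 523600.00
Σ | 8520.00 |  |  | 596400.00 | 885680.00
x_c = 596400.00 / 8520.00 = 70.00 mm
y_c = 885680.00 / 8520.00 = 103.95 mm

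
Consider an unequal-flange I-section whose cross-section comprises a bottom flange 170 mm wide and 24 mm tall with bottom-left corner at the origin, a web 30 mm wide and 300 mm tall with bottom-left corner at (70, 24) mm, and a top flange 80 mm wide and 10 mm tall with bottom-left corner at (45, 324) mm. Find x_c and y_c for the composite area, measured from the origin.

x_c = 85.00 mm, y_c = 135.31 mm

bottom flange: A = 170 × 24 = 4080.00, centroid at (85.00, 12.00).
web: A = 30 × 300 = 9000.00, centroid at (85.00, 174.00).
top flange: A = 80 × 10 = 800.00, centroid at (85.00, 329.00).
ΣA = 13880.00 mm²
ΣAx_c = (4080.00)(85.00) + (9000.00)(85.00) + (800.00)(85.00) = 1179800.00 mm³
ΣAy_c = (4080.00)(12.00) + (9000.00)(174.00) + (800.00)(329.00) = 1878160.00 mm³
x_c = 1179800.00 / 13880.00 = 85.00 mm
y_c = 1878160.00 / 13880.00 = 135.31 mm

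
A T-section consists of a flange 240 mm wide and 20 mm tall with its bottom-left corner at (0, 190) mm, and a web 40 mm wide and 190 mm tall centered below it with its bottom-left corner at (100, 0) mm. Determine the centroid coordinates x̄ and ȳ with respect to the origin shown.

x̄ = 120.00 mm, ȳ = 135.65 mm

web: A = 40 × 190 = 7600.00, centroid at (120.00, 95.00).
flange: A = 240 × 20 = 4800.00, centroid at (120.00, 200.00).
ΣA = 12400.00 mm²
ΣAx̄ = (7600.00)(120.00) + (4800.00)(120.00) = 1488000.00 mm³
ΣAȳ = (7600.00)(95.00) + (4800.00)(200.00) = 1682000.00 mm³
x̄ = 1488000.00 / 12400.00 = 120.00 mm
ȳ = 1682000.00 / 12400.00 = 135.65 mm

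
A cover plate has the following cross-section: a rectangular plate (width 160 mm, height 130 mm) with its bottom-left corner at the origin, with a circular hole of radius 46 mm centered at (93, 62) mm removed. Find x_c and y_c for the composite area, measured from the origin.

plate: A = 160 × 130 = 20800.00, centroid at (80.00, 65.00).
hole: A = −π·46² = -6647.61, centroid at (93.00, 62.00).
ΣA = 14152.39 mm², ΣAx_c = 1045772.26 mm³, ΣAy_c = 939848.18 mm³.
x_c = 1045772.26/14152.39 = 73.89 mm; y_c = 939848.18/14152.39 = 66.41 mm.

x_c = 73.89 mm, y_c = 66.41 mm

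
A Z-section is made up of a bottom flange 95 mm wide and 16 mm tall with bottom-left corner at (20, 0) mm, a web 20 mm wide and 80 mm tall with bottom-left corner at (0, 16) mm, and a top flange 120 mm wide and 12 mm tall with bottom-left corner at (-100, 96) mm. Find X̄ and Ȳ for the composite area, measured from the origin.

bottom flange: A = 95 × 16 = 1520.00, centroid at (67.50, 8.00).
web: A = 20 × 80 = 1600.00, centroid at (10.00, 56.00).
top flange: A = 120 × 12 = 1440.00, centroid at (-40.00, 102.00).
ΣA = 4560.00 mm²
ΣAX̄ = (1520.00)(67.50) + (1600.00)(10.00) + (1440.00)(-40.00) = 61000.00 mm³
ΣAȲ = (1520.00)(8.00) + (1600.00)(56.00) + (1440.00)(102.00) = 248640.00 mm³
X̄ = 61000.00 / 4560.00 = 13.38 mm
Ȳ = 248640.00 / 4560.00 = 54.53 mm

X̄ = 13.38 mm, Ȳ = 54.53 mm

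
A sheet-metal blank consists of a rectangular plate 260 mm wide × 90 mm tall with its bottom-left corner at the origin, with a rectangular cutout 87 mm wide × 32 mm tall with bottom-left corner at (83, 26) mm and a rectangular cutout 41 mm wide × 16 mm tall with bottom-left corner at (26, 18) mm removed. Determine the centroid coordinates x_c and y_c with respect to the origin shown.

x_c = 133.23 mm, y_c = 46.04 mm

plate: A = 260 × 90 = 23400.00, centroid at (130.00, 45.00).
hole 1: A = −(87 × 32) = -2784.00, centroid at (126.50, 42.00).
hole 2: A = −(41 × 16) = -656.00, centroid at (46.50, 26.00).
ΣA = 19960.00 mm², ΣAx_c = 2659320.00 mm³, ΣAy_c = 919016.00 mm³.
x_c = 2659320.00/19960.00 = 133.23 mm; y_c = 919016.00/19960.00 = 46.04 mm.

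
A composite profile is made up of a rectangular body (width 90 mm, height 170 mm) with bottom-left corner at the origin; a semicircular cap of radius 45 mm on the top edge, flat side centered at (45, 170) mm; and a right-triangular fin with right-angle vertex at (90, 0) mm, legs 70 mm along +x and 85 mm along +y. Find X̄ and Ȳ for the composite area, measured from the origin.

X̄ = 54.47 mm, Ȳ = 92.58 mm

Part | A | x̄ᵢ | ȳᵢ | A·x̄ᵢ | A·ȳᵢ
rectangular body | 15300.00 | 45.00 | 85.00 | 688500.00 | 1300500.00
semicircular top | 3180.86 | 45.00 | 189.10 | 143138.82 | 601496.64
triangular fin | 2975.00 | 113.33 | 28.33 | 337166.67 | 84291.67
Σ | 21455.86 |  |  | 1168805.48 | 1986288.30
X̄ = 1168805.48 / 21455.86 = 54.47 mm
Ȳ = 1986288.30 / 21455.86 = 92.58 mm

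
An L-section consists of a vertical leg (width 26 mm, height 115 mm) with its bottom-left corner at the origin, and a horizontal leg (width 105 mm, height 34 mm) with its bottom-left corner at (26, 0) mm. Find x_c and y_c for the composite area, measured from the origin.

vertical leg: A = 26 × 115 = 2990.00, centroid at (13.00, 57.50).
horizontal leg: A = 105 × 34 = 3570.00, centroid at (78.50, 17.00).
ΣA = 6560.00 mm²
ΣAx_c = (2990.00)(13.00) + (3570.00)(78.50) = 319115.00 mm³
ΣAy_c = (2990.00)(57.50) + (3570.00)(17.00) = 232615.00 mm³
x_c = 319115.00 / 6560.00 = 48.65 mm
y_c = 232615.00 / 6560.00 = 35.46 mm

x_c = 48.65 mm, y_c = 35.46 mm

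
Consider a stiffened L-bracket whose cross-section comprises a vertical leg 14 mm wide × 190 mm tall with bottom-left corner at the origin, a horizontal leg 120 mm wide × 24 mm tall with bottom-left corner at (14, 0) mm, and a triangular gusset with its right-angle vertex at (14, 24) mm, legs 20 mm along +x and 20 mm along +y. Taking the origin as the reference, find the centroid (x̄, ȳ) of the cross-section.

x̄ = 41.09 mm, ȳ = 51.11 mm

Part | A | x̄ᵢ | ȳᵢ | A·x̄ᵢ | A·ȳᵢ
vertical leg | 2660.00 | 7.00 | 95.00 | 18620.00 | 252700.00
horizontal leg | 2880.00 | 74.00 | 12.00 | 213120.00 | 34560.00
gusset | 200.00 | 20.67 | 30.67 | 4133.33 | 6133.33
Σ | 5740.00 |  |  | 235873.33 | 293393.33
x̄ = 235873.33 / 5740.00 = 41.09 mm
ȳ = 293393.33 / 5740.00 = 51.11 mm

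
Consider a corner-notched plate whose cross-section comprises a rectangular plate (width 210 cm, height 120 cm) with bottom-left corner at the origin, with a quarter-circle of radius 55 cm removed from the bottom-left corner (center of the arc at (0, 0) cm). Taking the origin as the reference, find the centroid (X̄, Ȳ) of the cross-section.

X̄ = 113.50 cm, Ȳ = 63.82 cm

plate: A = 210 × 120 = 25200.00, centroid at (105.00, 60.00).
removed quarter-circle: A = −¼π·55² = -2375.83, centroid at (23.34, 23.34).
ΣA = 22824.17 cm², ΣAX̄ = 2590541.67 cm³, ΣAȲ = 1456541.67 cm³.
X̄ = 2590541.67/22824.17 = 113.50 cm; Ȳ = 1456541.67/22824.17 = 63.82 cm.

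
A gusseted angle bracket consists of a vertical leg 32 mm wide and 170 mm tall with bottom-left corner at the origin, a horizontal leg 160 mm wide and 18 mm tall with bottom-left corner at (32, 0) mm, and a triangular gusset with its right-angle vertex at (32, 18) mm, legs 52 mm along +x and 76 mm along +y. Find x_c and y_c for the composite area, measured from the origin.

x_c = 49.25 mm, y_c = 55.74 mm

vertical leg: A = 32 × 170 = 5440.00, centroid at (16.00, 85.00).
horizontal leg: A = 160 × 18 = 2880.00, centroid at (112.00, 9.00).
gusset: A = ½·52·76 = 1976.00, centroid at (49.33, 43.33).
ΣA = 10296.00 mm², ΣAx_c = 507082.67 mm³, ΣAy_c = 573946.67 mm³.
x_c = 507082.67/10296.00 = 49.25 mm; y_c = 573946.67/10296.00 = 55.74 mm.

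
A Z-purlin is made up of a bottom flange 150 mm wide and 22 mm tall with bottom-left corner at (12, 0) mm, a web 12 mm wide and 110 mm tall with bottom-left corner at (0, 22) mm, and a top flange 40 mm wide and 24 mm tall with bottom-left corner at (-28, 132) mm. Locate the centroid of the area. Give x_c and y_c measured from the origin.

x_c = 51.49 mm, y_c = 49.49 mm

bottom flange: A = 150 × 22 = 3300.00, centroid at (87.00, 11.00).
web: A = 12 × 110 = 1320.00, centroid at (6.00, 77.00).
top flange: A = 40 × 24 = 960.00, centroid at (-8.00, 144.00).
ΣA = 5580.00 mm²
ΣAx_c = (3300.00)(87.00) + (1320.00)(6.00) + (960.00)(-8.00) = 287340.00 mm³
ΣAy_c = (3300.00)(11.00) + (1320.00)(77.00) + (960.00)(144.00) = 276180.00 mm³
x_c = 287340.00 / 5580.00 = 51.49 mm
y_c = 276180.00 / 5580.00 = 49.49 mm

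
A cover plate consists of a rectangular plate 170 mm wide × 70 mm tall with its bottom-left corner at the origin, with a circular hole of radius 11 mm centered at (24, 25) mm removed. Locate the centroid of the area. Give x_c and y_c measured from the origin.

Part | A | x̄ᵢ | ȳᵢ | A·x̄ᵢ | A·ȳᵢ
plate | 11900.00 | 85.00 | 35.00 | 1011500.00 | 416500.00
hole | -380.13 | 24.00 | 25.00 | -9123.19 | -9503.32
Σ | 11519.87 |  |  | 1002376.81 | 406996.68
x_c = 1002376.81 / 11519.87 = 87.01 mm
y_c = 406996.68 / 11519.87 = 35.33 mm

x_c = 87.01 mm, y_c = 35.33 mm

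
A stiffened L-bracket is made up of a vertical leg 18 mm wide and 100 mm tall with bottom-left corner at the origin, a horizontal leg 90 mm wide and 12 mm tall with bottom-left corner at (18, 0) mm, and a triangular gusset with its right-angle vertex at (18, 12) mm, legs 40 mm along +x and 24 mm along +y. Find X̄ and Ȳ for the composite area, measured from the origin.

Part | A | x̄ᵢ | ȳᵢ | A·x̄ᵢ | A·ȳᵢ
vertical leg | 1800.00 | 9.00 | 50.00 | 16200.00 | 90000.00
horizontal leg | 1080.00 | 63.00 | 6.00 | 68040.00 | 6480.00
gusset | 480.00 | 31.33 | 20.00 | 15040.00 | 9600.00
Σ | 3360.00 |  |  | 99280.00 | 106080.00
X̄ = 99280.00 / 3360.00 = 29.55 mm
Ȳ = 106080.00 / 3360.00 = 31.57 mm

X̄ = 29.55 mm, Ȳ = 31.57 mm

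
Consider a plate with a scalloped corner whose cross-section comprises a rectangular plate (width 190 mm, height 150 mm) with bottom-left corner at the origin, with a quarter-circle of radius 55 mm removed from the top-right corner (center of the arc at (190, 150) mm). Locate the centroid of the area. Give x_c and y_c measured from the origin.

x_c = 88.48 mm, y_c = 70.30 mm

plate: A = 190 × 150 = 28500.00, centroid at (95.00, 75.00).
removed quarter-circle: A = −¼π·55² = -2375.83, centroid at (166.66, 126.66).
ΣA = 26124.17 mm², ΣAx_c = 2311550.74 mm³, ΣAy_c = 1836583.92 mm³.
x_c = 2311550.74/26124.17 = 88.48 mm; y_c = 1836583.92/26124.17 = 70.30 mm.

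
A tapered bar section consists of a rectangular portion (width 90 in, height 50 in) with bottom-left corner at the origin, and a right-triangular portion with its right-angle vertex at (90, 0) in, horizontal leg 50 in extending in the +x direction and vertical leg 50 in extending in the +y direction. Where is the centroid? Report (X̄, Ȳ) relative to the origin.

rectangular portion: A = 90 × 50 = 4500.00, centroid at (45.00, 25.00).
triangular portion: A = ½·50·50 = 1250.00, centroid at (106.67, 16.67).
ΣA = 5750.00 in²
ΣAX̄ = (4500.00)(45.00) + (1250.00)(106.67) = 335833.33 in³
ΣAȲ = (4500.00)(25.00) + (1250.00)(16.67) = 133333.33 in³
X̄ = 335833.33 / 5750.00 = 58.41 in
Ȳ = 133333.33 / 5750.00 = 23.19 in

X̄ = 58.41 in, Ȳ = 23.19 in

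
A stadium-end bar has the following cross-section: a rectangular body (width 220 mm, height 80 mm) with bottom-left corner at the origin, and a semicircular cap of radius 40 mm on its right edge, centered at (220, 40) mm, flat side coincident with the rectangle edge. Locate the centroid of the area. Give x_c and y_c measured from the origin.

rectangular body: A = 220 × 80 = 17600.00, centroid at (110.00, 40.00).
semicircular end: A = ½π·40² = 2513.27, centroid at (236.98, 40.00).
ΣA = 20113.27 mm²
ΣAx_c = (17600.00)(110.00) + (2513.27)(236.98) = 2531586.97 mm³
ΣAy_c = (17600.00)(40.00) + (2513.27)(40.00) = 804530.96 mm³
x_c = 2531586.97 / 20113.27 = 125.87 mm
y_c = 804530.96 / 20113.27 = 40.00 mm

x_c = 125.87 mm, y_c = 40.00 mm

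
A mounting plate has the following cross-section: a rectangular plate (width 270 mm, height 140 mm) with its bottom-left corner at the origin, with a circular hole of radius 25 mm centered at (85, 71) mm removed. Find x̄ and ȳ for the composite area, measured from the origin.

plate: A = 270 × 140 = 37800.00, centroid at (135.00, 70.00).
hole: A = −π·25² = -1963.50, centroid at (85.00, 71.00).
ΣA = 35836.50 mm²
ΣAx̄ = (37800.00)(135.00) + (-1963.50)(85.00) = 4936102.89 mm³
ΣAȳ = (37800.00)(70.00) + (-1963.50)(71.00) = 2506591.83 mm³
x̄ = 4936102.89 / 35836.50 = 137.74 mm
ȳ = 2506591.83 / 35836.50 = 69.95 mm

x̄ = 137.74 mm, ȳ = 69.95 mm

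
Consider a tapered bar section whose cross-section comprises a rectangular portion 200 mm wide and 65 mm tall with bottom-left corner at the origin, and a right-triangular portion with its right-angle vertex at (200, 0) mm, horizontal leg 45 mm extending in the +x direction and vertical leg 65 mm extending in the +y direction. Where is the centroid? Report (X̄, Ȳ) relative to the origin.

rectangular portion: A = 200 × 65 = 13000.00, centroid at (100.00, 32.50).
triangular portion: A = ½·45·65 = 1462.50, centroid at (215.00, 21.67).
ΣA = 14462.50 mm²
ΣAX̄ = (13000.00)(100.00) + (1462.50)(215.00) = 1614437.50 mm³
ΣAȲ = (13000.00)(32.50) + (1462.50)(21.67) = 454187.50 mm³
X̄ = 1614437.50 / 14462.50 = 111.63 mm
Ȳ = 454187.50 / 14462.50 = 31.40 mm

X̄ = 111.63 mm, Ȳ = 31.40 mm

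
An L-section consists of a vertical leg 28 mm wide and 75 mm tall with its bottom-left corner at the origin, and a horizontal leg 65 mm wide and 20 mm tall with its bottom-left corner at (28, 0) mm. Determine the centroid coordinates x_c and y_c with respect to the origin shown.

Part | A | x̄ᵢ | ȳᵢ | A·x̄ᵢ | A·ȳᵢ
vertical leg | 2100.00 | 14.00 | 37.50 | 29400.00 | 78750.00
horizontal leg | 1300.00 | 60.50 | 10.00 | 78650.00 | 13000.00
Σ | 3400.00 |  |  | 108050.00 | 91750.00
x_c = 108050.00 / 3400.00 = 31.78 mm
y_c = 91750.00 / 3400.00 = 26.99 mm

x_c = 31.78 mm, y_c = 26.99 mm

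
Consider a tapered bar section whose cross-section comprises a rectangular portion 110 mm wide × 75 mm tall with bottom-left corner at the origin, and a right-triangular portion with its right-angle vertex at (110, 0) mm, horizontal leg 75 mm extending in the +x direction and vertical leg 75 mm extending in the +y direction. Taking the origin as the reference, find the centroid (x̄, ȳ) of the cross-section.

rectangular portion: A = 110 × 75 = 8250.00, centroid at (55.00, 37.50).
triangular portion: A = ½·75·75 = 2812.50, centroid at (135.00, 25.00).
ΣA = 11062.50 mm², ΣAx̄ = 833437.50 mm³, ΣAȳ = 379687.50 mm³.
x̄ = 833437.50/11062.50 = 75.34 mm; ȳ = 379687.50/11062.50 = 34.32 mm.

x̄ = 75.34 mm, ȳ = 34.32 mm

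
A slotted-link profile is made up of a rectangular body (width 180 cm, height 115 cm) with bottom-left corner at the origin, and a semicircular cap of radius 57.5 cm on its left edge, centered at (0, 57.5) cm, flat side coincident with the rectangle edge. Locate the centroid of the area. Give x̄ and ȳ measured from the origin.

rectangular body: A = 180 × 115 = 20700.00, centroid at (90.00, 57.50).
semicircular end: A = ½π·57.5² = 5193.45, centroid at (-24.40, 57.50).
ΣA = 25893.45 cm², ΣAx̄ = 1736260.42 cm³, ΣAȳ = 1488873.11 cm³.
x̄ = 1736260.42/25893.45 = 67.05 cm; ȳ = 1488873.11/25893.45 = 57.50 cm.

x̄ = 67.05 cm, ȳ = 57.50 cm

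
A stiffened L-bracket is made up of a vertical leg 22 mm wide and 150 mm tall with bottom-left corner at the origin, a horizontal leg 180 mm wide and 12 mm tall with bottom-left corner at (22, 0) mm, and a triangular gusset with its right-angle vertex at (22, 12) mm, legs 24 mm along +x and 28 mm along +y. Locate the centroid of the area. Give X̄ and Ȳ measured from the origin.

X̄ = 49.74 mm, Ȳ = 46.17 mm

vertical leg: A = 22 × 150 = 3300.00, centroid at (11.00, 75.00).
horizontal leg: A = 180 × 12 = 2160.00, centroid at (112.00, 6.00).
gusset: A = ½·24·28 = 336.00, centroid at (30.00, 21.33).
ΣA = 5796.00 mm², ΣAX̄ = 288300.00 mm³, ΣAȲ = 267628.00 mm³.
X̄ = 288300.00/5796.00 = 49.74 mm; Ȳ = 267628.00/5796.00 = 46.17 mm.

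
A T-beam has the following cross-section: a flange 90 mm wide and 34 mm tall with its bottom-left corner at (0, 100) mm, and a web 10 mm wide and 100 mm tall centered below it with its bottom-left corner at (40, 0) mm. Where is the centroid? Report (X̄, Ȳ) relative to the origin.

X̄ = 45.00 mm, Ȳ = 100.50 mm

web: A = 10 × 100 = 1000.00, centroid at (45.00, 50.00).
flange: A = 90 × 34 = 3060.00, centroid at (45.00, 117.00).
ΣA = 4060.00 mm², ΣAX̄ = 182700.00 mm³, ΣAȲ = 408020.00 mm³.
X̄ = 182700.00/4060.00 = 45.00 mm; Ȳ = 408020.00/4060.00 = 100.50 mm.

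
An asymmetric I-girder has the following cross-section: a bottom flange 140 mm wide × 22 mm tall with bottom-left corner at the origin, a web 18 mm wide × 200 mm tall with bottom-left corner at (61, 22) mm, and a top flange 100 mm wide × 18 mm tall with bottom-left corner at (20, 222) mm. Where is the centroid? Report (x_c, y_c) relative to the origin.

Part | A | x̄ᵢ | ȳᵢ | A·x̄ᵢ | A·ȳᵢ
bottom flange | 3080.00 | 70.00 | 11.00 | 215600.00 | 33880.00
web | 3600.00 | 70.00 | 122.00 | 252000.00 | 439200.00
top flange | 1800.00 | 70.00 | 231.00 | 126000.00 | 415800.00
Σ | 8480.00 |  |  | 593600.00 | 888880.00
x_c = 593600.00 / 8480.00 = 70.00 mm
y_c = 888880.00 / 8480.00 = 104.82 mm

x_c = 70.00 mm, y_c = 104.82 mm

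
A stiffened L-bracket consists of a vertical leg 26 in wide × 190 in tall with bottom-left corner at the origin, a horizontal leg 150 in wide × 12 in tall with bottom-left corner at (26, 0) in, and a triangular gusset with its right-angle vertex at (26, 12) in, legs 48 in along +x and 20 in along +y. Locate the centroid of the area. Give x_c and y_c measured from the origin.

vertical leg: A = 26 × 190 = 4940.00, centroid at (13.00, 95.00).
horizontal leg: A = 150 × 12 = 1800.00, centroid at (101.00, 6.00).
gusset: A = ½·48·20 = 480.00, centroid at (42.00, 18.67).
ΣA = 7220.00 in², ΣAx_c = 266180.00 in³, ΣAy_c = 489060.00 in³.
x_c = 266180.00/7220.00 = 36.87 in; y_c = 489060.00/7220.00 = 67.74 in.

x_c = 36.87 in, y_c = 67.74 in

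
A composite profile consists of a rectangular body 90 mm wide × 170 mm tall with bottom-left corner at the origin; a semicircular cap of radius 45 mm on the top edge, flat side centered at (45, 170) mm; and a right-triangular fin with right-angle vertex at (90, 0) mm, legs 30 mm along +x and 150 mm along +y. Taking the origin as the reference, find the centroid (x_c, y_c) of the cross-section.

rectangular body: A = 90 × 170 = 15300.00, centroid at (45.00, 85.00).
semicircular top: A = ½π·45² = 3180.86, centroid at (45.00, 189.10).
triangular fin: A = ½·30·150 = 2250.00, centroid at (100.00, 50.00).
ΣA = 20730.86 mm²
ΣAx_c = (15300.00)(45.00) + (3180.86)(45.00) + (2250.00)(100.00) = 1056638.82 mm³
ΣAy_c = (15300.00)(85.00) + (3180.86)(189.10) + (2250.00)(50.00) = 2014496.64 mm³
x_c = 1056638.82 / 20730.86 = 50.97 mm
y_c = 2014496.64 / 20730.86 = 97.17 mm

x_c = 50.97 mm, y_c = 97.17 mm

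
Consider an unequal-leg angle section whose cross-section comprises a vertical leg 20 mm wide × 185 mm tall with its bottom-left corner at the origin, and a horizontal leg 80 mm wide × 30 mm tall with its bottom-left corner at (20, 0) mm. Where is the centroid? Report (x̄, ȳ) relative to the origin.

x̄ = 29.67 mm, ȳ = 62.01 mm

vertical leg: A = 20 × 185 = 3700.00, centroid at (10.00, 92.50).
horizontal leg: A = 80 × 30 = 2400.00, centroid at (60.00, 15.00).
ΣA = 6100.00 mm², ΣAx̄ = 181000.00 mm³, ΣAȳ = 378250.00 mm³.
x̄ = 181000.00/6100.00 = 29.67 mm; ȳ = 378250.00/6100.00 = 62.01 mm.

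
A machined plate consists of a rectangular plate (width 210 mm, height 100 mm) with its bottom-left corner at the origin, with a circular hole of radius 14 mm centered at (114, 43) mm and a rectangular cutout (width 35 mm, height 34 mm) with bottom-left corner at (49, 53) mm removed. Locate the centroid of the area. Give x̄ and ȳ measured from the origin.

Part | A | x̄ᵢ | ȳᵢ | A·x̄ᵢ | A·ȳᵢ
plate | 21000.00 | 105.00 | 50.00 | 2205000.00 | 1050000.00
hole 1 | -615.75 | 114.00 | 43.00 | -70195.75 | -26477.34
hole 2 | -1190.00 | 66.50 | 70.00 | -79135.00 | -83300.00
Σ | 19194.25 |  |  | 2055669.25 | 940222.66
x̄ = 2055669.25 / 19194.25 = 107.10 mm
ȳ = 940222.66 / 19194.25 = 48.98 mm

x̄ = 107.10 mm, ȳ = 48.98 mm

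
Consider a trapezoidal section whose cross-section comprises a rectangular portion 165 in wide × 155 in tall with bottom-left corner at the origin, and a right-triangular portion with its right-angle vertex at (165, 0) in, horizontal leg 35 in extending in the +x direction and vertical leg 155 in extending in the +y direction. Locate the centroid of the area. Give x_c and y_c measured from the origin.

Part | A | x̄ᵢ | ȳᵢ | A·x̄ᵢ | A·ȳᵢ
rectangular portion | 25575.00 | 82.50 | 77.50 | 2109937.50 | 1982062.50
triangular portion | 2712.50 | 176.67 | 51.67 | 479208.33 | 140145.83
Σ | 28287.50 |  |  | 2589145.83 | 2122208.33
x_c = 2589145.83 / 28287.50 = 91.53 in
y_c = 2122208.33 / 28287.50 = 75.02 in

x_c = 91.53 in, y_c = 75.02 in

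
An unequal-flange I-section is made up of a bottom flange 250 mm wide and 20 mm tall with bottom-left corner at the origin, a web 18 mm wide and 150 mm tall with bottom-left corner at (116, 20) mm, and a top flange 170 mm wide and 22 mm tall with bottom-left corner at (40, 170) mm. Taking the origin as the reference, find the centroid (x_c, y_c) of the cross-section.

bottom flange: A = 250 × 20 = 5000.00, centroid at (125.00, 10.00).
web: A = 18 × 150 = 2700.00, centroid at (125.00, 95.00).
top flange: A = 170 × 22 = 3740.00, centroid at (125.00, 181.00).
ΣA = 11440.00 mm²
ΣAx_c = (5000.00)(125.00) + (2700.00)(125.00) + (3740.00)(125.00) = 1430000.00 mm³
ΣAy_c = (5000.00)(10.00) + (2700.00)(95.00) + (3740.00)(181.00) = 983440.00 mm³
x_c = 1430000.00 / 11440.00 = 125.00 mm
y_c = 983440.00 / 11440.00 = 85.97 mm

x_c = 125.00 mm, y_c = 85.97 mm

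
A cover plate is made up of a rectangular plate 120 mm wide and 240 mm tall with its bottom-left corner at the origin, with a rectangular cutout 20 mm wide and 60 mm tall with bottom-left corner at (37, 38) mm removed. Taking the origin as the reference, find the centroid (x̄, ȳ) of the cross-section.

plate: A = 120 × 240 = 28800.00, centroid at (60.00, 120.00).
hole: A = −(20 × 60) = -1200.00, centroid at (47.00, 68.00).
ΣA = 27600.00 mm²
ΣAx̄ = (28800.00)(60.00) + (-1200.00)(47.00) = 1671600.00 mm³
ΣAȳ = (28800.00)(120.00) + (-1200.00)(68.00) = 3374400.00 mm³
x̄ = 1671600.00 / 27600.00 = 60.57 mm
ȳ = 3374400.00 / 27600.00 = 122.26 mm

x̄ = 60.57 mm, ȳ = 122.26 mm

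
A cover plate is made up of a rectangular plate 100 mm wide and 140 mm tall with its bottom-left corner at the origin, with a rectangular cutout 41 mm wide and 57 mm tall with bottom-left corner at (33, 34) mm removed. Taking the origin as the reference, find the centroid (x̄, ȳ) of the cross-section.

plate: A = 100 × 140 = 14000.00, centroid at (50.00, 70.00).
hole: A = −(41 × 57) = -2337.00, centroid at (53.50, 62.50).
ΣA = 11663.00 mm²
ΣAx̄ = (14000.00)(50.00) + (-2337.00)(53.50) = 574970.50 mm³
ΣAȳ = (14000.00)(70.00) + (-2337.00)(62.50) = 833937.50 mm³
x̄ = 574970.50 / 11663.00 = 49.30 mm
ȳ = 833937.50 / 11663.00 = 71.50 mm

x̄ = 49.30 mm, ȳ = 71.50 mm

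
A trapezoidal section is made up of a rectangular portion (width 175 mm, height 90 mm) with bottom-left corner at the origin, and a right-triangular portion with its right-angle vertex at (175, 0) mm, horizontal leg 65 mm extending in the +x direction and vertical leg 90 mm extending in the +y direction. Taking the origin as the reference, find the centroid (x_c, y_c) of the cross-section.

x_c = 104.60 mm, y_c = 42.65 mm

rectangular portion: A = 175 × 90 = 15750.00, centroid at (87.50, 45.00).
triangular portion: A = ½·65·90 = 2925.00, centroid at (196.67, 30.00).
ΣA = 18675.00 mm²
ΣAx_c = (15750.00)(87.50) + (2925.00)(196.67) = 1953375.00 mm³
ΣAy_c = (15750.00)(45.00) + (2925.00)(30.00) = 796500.00 mm³
x_c = 1953375.00 / 18675.00 = 104.60 mm
y_c = 796500.00 / 18675.00 = 42.65 mm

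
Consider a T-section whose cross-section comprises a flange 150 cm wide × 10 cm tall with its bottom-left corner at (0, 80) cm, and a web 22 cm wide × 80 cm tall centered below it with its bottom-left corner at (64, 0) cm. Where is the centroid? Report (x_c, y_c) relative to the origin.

x_c = 75.00 cm, y_c = 60.71 cm

web: A = 22 × 80 = 1760.00, centroid at (75.00, 40.00).
flange: A = 150 × 10 = 1500.00, centroid at (75.00, 85.00).
ΣA = 3260.00 cm², ΣAx_c = 244500.00 cm³, ΣAy_c = 197900.00 cm³.
x_c = 244500.00/3260.00 = 75.00 cm; y_c = 197900.00/3260.00 = 60.71 cm.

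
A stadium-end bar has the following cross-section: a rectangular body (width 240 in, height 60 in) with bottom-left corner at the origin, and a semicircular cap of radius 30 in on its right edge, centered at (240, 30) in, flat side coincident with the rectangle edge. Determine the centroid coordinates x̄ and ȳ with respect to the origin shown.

x̄ = 131.87 in, ȳ = 30.00 in

rectangular body: A = 240 × 60 = 14400.00, centroid at (120.00, 30.00).
semicircular end: A = ½π·30² = 1413.72, centroid at (252.73, 30.00).
ΣA = 15813.72 in²
ΣAx̄ = (14400.00)(120.00) + (1413.72)(252.73) = 2085292.01 in³
ΣAȳ = (14400.00)(30.00) + (1413.72)(30.00) = 474411.50 in³
x̄ = 2085292.01 / 15813.72 = 131.87 in
ȳ = 474411.50 / 15813.72 = 30.00 in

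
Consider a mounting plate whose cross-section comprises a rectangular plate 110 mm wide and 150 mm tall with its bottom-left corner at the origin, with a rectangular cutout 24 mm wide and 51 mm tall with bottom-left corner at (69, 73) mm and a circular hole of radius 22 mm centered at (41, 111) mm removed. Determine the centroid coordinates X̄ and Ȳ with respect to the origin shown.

X̄ = 54.23 mm, Ȳ = 68.93 mm

plate: A = 110 × 150 = 16500.00, centroid at (55.00, 75.00).
hole 1: A = −(24 × 51) = -1224.00, centroid at (81.00, 98.50).
hole 2: A = −π·22² = -1520.53, centroid at (41.00, 111.00).
ΣA = 13755.47 mm², ΣAX̄ = 746014.24 mm³, ΣAȲ = 948157.08 mm³.
X̄ = 746014.24/13755.47 = 54.23 mm; Ȳ = 948157.08/13755.47 = 68.93 mm.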